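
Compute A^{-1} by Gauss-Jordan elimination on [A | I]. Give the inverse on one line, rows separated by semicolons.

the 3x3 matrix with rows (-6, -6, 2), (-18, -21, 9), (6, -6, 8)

inverse = [19/6 -1 1/3; -11/2 5/3 -1/2; -13/2 2 -1/2]

Gauss-Jordan on [A | I]:
R1 <- (1/-6)*R1:  [    1     1  -1/3  |  -1/6     0     0 ]
R2 <- R2 - (-18)*R1:  [  0  -3   3  |  -3   1   0 ]
R3 <- R3 - (6)*R1:  [   0  -12   10  |    1    0    1 ]
R2 <- (1/-3)*R2:  [    0     1    -1  |     1  -1/3     0 ]
R1 <- R1 - (1)*R2:  [    1     0   2/3  |  -7/6   1/3     0 ]
R3 <- R3 - (-12)*R2:  [  0   0  -2  |  13  -4   1 ]
R3 <- (1/-2)*R3:  [     0      0      1  |  -13/2      2   -1/2 ]
R1 <- R1 - (2/3)*R3:  [    1     0     0  |  19/6    -1   1/3 ]
R2 <- R2 - (-1)*R3:  [     0      1      0  |  -11/2    5/3   -1/2 ]
Right block of [I | A^{-1}] is the inverse:
[  19/6   -1   1/3 ]
[ -11/2  5/3  -1/2 ]
[ -13/2    2  -1/2 ]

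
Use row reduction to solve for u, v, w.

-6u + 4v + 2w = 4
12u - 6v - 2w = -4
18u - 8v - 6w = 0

Forward elimination on [A|b]:
R2 <- R2 - (-2)*R1:  [ 0  2  2  4 ]
R3 <- R3 - (-3)*R1:  [  0   4   0  12 ]
R3 <- R3 - (2)*R2:  [  0   0  -4   4 ]
Row echelon form:
[ -6  4   2  |  4 ]
[  0  2   2  |  4 ]
[  0  0  -4  |  4 ]
Back-substitution:
w = (4) / -4 = -1
v = (4 - (2)*(-1)) / 2 = 3
u = (4 - (4)*(3) - (2)*(-1)) / -6 = 1

(1, 3, -1)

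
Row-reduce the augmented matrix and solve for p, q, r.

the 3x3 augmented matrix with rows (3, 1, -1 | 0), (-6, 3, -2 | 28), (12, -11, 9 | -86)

Forward elimination on [A|b]:
R2 <- R2 - (-2)*R1:  [  0   5  -4  28 ]
R3 <- R3 - (4)*R1:  [   0  -15   13  -86 ]
R3 <- R3 - (-3)*R2:  [  0   0   1  -2 ]
Row echelon form:
[ 3  1  -1  |   0 ]
[ 0  5  -4  |  28 ]
[ 0  0   1  |  -2 ]
Back-substitution:
r = (-2) / 1 = -2
q = (28 - (-4)*(-2)) / 5 = 4
p = (0 - (1)*(4) - (-1)*(-2)) / 3 = -2

(-2, 4, -2)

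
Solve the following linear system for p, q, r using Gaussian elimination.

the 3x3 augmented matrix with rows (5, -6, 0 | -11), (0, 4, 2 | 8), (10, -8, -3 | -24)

Forward elimination on [A|b]:
R3 <- R3 - (2)*R1:  [  0   4  -3  -2 ]
R3 <- R3 - (1)*R2:  [   0    0   -5  -10 ]
Row echelon form:
[ 5  -6   0  |  -11 ]
[ 0   4   2  |    8 ]
[ 0   0  -5  |  -10 ]
Back-substitution:
r = (-10) / -5 = 2
q = (8 - (2)*(2)) / 4 = 1
p = (-11 - (-6)*(1)) / 5 = -1

(-1, 1, 2)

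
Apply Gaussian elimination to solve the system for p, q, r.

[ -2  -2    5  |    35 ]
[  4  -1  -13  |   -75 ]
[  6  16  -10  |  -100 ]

Forward elimination on [A|b]:
R2 <- R2 - (-2)*R1:  [  0  -5  -3  -5 ]
R3 <- R3 - (-3)*R1:  [  0  10   5   5 ]
R3 <- R3 - (-2)*R2:  [  0   0  -1  -5 ]
Row echelon form:
[ -2  -2   5  |  35 ]
[  0  -5  -3  |  -5 ]
[  0   0  -1  |  -5 ]
Back-substitution:
r = (-5) / -1 = 5
q = (-5 - (-3)*(5)) / -5 = -2
p = (35 - (-2)*(-2) - (5)*(5)) / -2 = -3

(-3, -2, 5)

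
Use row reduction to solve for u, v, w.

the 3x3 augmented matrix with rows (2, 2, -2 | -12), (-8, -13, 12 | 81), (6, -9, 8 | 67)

(1, -5, 2)

Forward elimination on [A|b]:
R2 <- R2 - (-4)*R1:  [  0  -5   4  33 ]
R3 <- R3 - (3)*R1:  [   0  -15   14  103 ]
R3 <- R3 - (3)*R2:  [ 0  0  2  4 ]
Row echelon form:
[ 2   2  -2  |  -12 ]
[ 0  -5   4  |   33 ]
[ 0   0   2  |    4 ]
Back-substitution:
w = (4) / 2 = 2
v = (33 - (4)*(2)) / -5 = -5
u = (-12 - (2)*(-5) - (-2)*(2)) / 2 = 1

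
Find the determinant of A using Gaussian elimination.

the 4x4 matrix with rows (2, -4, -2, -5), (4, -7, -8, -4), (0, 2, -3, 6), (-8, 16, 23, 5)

det(A) = 30

Forward elimination:
R2 <- R2 - (2)*R1:  [  0   1  -4   6 ]
R4 <- R4 - (-4)*R1:  [   0    0   15  -15 ]
R3 <- R3 - (2)*R2:  [  0   0   5  -6 ]
R4 <- R4 - (3)*R3:  [ 0  0  0  3 ]
Upper-triangular form:
[ 2  -4  -2  -5 ]
[ 0   1  -4   6 ]
[ 0   0   5  -6 ]
[ 0   0   0   3 ]
det(A) = (-1)^0 * (2) * (1) * (5) * (3) = 30  (0 row swaps -> sign +1)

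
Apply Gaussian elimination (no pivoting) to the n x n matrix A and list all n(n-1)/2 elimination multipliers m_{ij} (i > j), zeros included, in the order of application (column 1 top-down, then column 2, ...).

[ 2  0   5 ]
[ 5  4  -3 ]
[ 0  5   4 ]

multipliers: 5/2, 0, 5/4

Forward elimination:
R2 <- R2 - (5/2)*R1:  [     0      4  -31/2 ]
R3: entry in column 1 is already 0 -> m_{31} = 0 (no row operation needed)
R3 <- R3 - (5/4)*R2:  [     0      0  187/8 ]
Multipliers (in order of application): m_{21} = 5/2, m_{31} = 0, m_{32} = 5/4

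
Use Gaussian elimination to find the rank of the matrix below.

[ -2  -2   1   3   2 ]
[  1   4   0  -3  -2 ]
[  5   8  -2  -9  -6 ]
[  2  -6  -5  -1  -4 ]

rank(A) = 3

Row reduction:
R2 <- R2 - (-1/2)*R1:  [    0     3   1/2  -3/2    -1 ]
R3 <- R3 - (-5/2)*R1:  [    0     3   1/2  -3/2    -1 ]
R4 <- R4 - (-1)*R1:  [  0  -8  -4   2  -2 ]
R3 <- R3 - (1)*R2:  [ 0  0  0  0  0 ]
R4 <- R4 - (-8/3)*R2:  [     0      0   -8/3     -2  -14/3 ]
R3 <-> R4   (pivot in column 3 was zero)
[ -2  -2     1     3      2 ]
[  0   3   1/2  -3/2     -1 ]
[  0   0  -8/3    -2  -14/3 ]
[  0   0     0     0      0 ]
Row echelon form:
[ -2  -2     1     3      2 ]
[  0   3   1/2  -3/2     -1 ]
[  0   0  -8/3    -2  -14/3 ]
[  0   0     0     0      0 ]
Nonzero rows / pivot columns: 3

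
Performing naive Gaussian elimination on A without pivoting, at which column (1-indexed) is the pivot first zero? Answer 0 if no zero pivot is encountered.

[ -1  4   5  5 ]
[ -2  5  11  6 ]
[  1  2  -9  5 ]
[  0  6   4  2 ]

Naive forward elimination:
R2 <- R2 - (2)*R1:  [  0  -3   1  -4 ]
R3 <- R3 - (-1)*R1:  [  0   6  -4  10 ]
R3 <- R3 - (-2)*R2:  [  0   0  -2   2 ]
R4 <- R4 - (-2)*R2:  [  0   0   6  -6 ]
R4 <- R4 - (-3)*R3:  [ 0  0  0  0 ]
Matrix at this point:
[ -1   4   5   5 ]
[  0  -3   1  -4 ]
[  0   0  -2   2 ]
[  0   0   0   0 ]
Pivot entry (4,4) in the last row is zero and there are no rows below to swap with -> zero pivot in column 4 (A is singular).

first zero-pivot column = 4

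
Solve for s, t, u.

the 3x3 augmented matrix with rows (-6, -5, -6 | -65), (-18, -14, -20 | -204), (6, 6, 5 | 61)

(5, 1, 5)

Forward elimination on [A|b]:
R2 <- R2 - (3)*R1:  [  0   1  -2  -9 ]
R3 <- R3 - (-1)*R1:  [  0   1  -1  -4 ]
R3 <- R3 - (1)*R2:  [ 0  0  1  5 ]
Row echelon form:
[ -6  -5  -6  |  -65 ]
[  0   1  -2  |   -9 ]
[  0   0   1  |    5 ]
Back-substitution:
u = (5) / 1 = 5
t = (-9 - (-2)*(5)) / 1 = 1
s = (-65 - (-5)*(1) - (-6)*(5)) / -6 = 5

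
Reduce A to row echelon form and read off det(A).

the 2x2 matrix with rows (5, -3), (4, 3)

Forward elimination:
R2 <- R2 - (4/5)*R1:  [    0  27/5 ]
Upper-triangular form:
[ 5    -3 ]
[ 0  27/5 ]
det(A) = (-1)^0 * (5) * (27/5) = 27  (0 row swaps -> sign +1)

det(A) = 27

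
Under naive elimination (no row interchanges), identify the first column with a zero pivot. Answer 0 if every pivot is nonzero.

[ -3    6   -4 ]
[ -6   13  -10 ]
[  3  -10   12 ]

Naive forward elimination:
R2 <- R2 - (2)*R1:  [  0   1  -2 ]
R3 <- R3 - (-1)*R1:  [  0  -4   8 ]
R3 <- R3 - (-4)*R2:  [ 0  0  0 ]
Matrix at this point:
[ -3  6  -4 ]
[  0  1  -2 ]
[  0  0   0 ]
Pivot entry (3,3) in the last row is zero and there are no rows below to swap with -> zero pivot in column 3 (A is singular).

first zero-pivot column = 3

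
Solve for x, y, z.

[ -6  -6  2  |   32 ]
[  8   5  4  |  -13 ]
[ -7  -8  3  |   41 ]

(-3, -1, 4)

Forward elimination on [A|b]:
R2 <- R2 - (-4/3)*R1:  [    0    -3  20/3  89/3 ]
R3 <- R3 - (7/6)*R1:  [    0    -1   2/3  11/3 ]
R3 <- R3 - (1/3)*R2:  [     0      0  -14/9  -56/9 ]
Row echelon form:
[ -6  -6      2  |     32 ]
[  0  -3   20/3  |   89/3 ]
[  0   0  -14/9  |  -56/9 ]
Back-substitution:
z = (-56/9) / (-14/9) = 4
y = (89/3 - (20/3)*(4)) / -3 = -1
x = (32 - (-6)*(-1) - (2)*(4)) / -6 = -3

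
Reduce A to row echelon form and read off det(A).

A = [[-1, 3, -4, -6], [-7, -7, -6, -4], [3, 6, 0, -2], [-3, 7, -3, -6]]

Forward elimination:
R2 <- R2 - (7)*R1:  [   0  -28   22   38 ]
R3 <- R3 - (-3)*R1:  [   0   15  -12  -20 ]
R4 <- R4 - (3)*R1:  [  0  -2   9  12 ]
R3 <- R3 - (-15/28)*R2:  [     0      0  -3/14   5/14 ]
R4 <- R4 - (1/14)*R2:  [    0     0  52/7  65/7 ]
R4 <- R4 - (-104/3)*R3:  [    0     0     0  65/3 ]
Upper-triangular form:
[ -1    3     -4    -6 ]
[  0  -28     22    38 ]
[  0    0  -3/14  5/14 ]
[  0    0      0  65/3 ]
det(A) = (-1)^0 * (-1) * (-28) * (-3/14) * (65/3) = -130  (0 row swaps -> sign +1)

det(A) = -130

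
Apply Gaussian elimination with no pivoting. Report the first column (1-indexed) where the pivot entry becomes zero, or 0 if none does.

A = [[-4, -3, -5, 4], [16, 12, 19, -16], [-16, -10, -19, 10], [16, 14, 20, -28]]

Naive forward elimination:
R2 <- R2 - (-4)*R1:  [  0   0  -1   0 ]
R3 <- R3 - (4)*R1:  [  0   2   1  -6 ]
R4 <- R4 - (-4)*R1:  [   0    2    0  -12 ]
Matrix at this point:
[ -4  -3  -5    4 ]
[  0   0  -1    0 ]
[  0   2   1   -6 ]
[  0   2   0  -12 ]
Pivot entry (2,2) is zero but row 3 has 2 in column 2 -> naive elimination stops; a row interchange (e.g. R2 <-> R3) would be required here.

first zero-pivot column = 2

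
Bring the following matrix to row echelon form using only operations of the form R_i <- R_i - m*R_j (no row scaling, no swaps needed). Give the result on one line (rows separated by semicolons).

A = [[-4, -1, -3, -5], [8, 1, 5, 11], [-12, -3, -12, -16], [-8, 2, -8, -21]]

REF = [-4 -1 -3 -5; 0 -1 -1 1; 0 0 -3 -1; 0 0 0 -5]

Forward elimination:
R2 <- R2 - (-2)*R1:  [  0  -1  -1   1 ]
R3 <- R3 - (3)*R1:  [  0   0  -3  -1 ]
R4 <- R4 - (2)*R1:  [   0    4   -2  -11 ]
R4 <- R4 - (-4)*R2:  [  0   0  -6  -7 ]
R4 <- R4 - (2)*R3:  [  0   0   0  -5 ]
Row echelon form:
[ -4  -1  -3  -5 ]
[  0  -1  -1   1 ]
[  0   0  -3  -1 ]
[  0   0   0  -5 ]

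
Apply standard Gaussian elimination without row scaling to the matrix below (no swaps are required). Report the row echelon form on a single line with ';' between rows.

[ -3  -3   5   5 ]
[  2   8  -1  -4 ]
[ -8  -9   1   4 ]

Forward elimination:
R2 <- R2 - (-2/3)*R1:  [    0     6   7/3  -2/3 ]
R3 <- R3 - (8/3)*R1:  [     0     -1  -37/3  -28/3 ]
R3 <- R3 - (-1/6)*R2:  [       0        0  -215/18    -85/9 ]
Row echelon form:
[ -3  -3        5      5 ]
[  0   6      7/3   -2/3 ]
[  0   0  -215/18  -85/9 ]

REF = [-3 -3 5 5; 0 6 7/3 -2/3; 0 0 -215/18 -85/9]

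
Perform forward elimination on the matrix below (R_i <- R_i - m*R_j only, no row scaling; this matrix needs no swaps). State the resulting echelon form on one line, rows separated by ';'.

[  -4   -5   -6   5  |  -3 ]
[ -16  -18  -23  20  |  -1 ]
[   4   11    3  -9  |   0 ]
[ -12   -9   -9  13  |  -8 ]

Forward elimination:
R2 <- R2 - (4)*R1:  [  0   2   1   0  11 ]
R3 <- R3 - (-1)*R1:  [  0   6  -3  -4  -3 ]
R4 <- R4 - (3)*R1:  [  0   6   9  -2   1 ]
R3 <- R3 - (3)*R2:  [   0    0   -6   -4  -36 ]
R4 <- R4 - (3)*R2:  [   0    0    6   -2  -32 ]
R4 <- R4 - (-1)*R3:  [   0    0    0   -6  -68 ]
Row echelon form:
[ -4  -5  -6   5  |   -3 ]
[  0   2   1   0  |   11 ]
[  0   0  -6  -4  |  -36 ]
[  0   0   0  -6  |  -68 ]

REF = [-4 -5 -6 5 -3; 0 2 1 0 11; 0 0 -6 -4 -36; 0 0 0 -6 -68]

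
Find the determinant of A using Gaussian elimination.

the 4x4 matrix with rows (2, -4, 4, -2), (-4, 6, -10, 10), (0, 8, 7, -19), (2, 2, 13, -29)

Forward elimination:
R2 <- R2 - (-2)*R1:  [  0  -2  -2   6 ]
R4 <- R4 - (1)*R1:  [   0    6    9  -27 ]
R3 <- R3 - (-4)*R2:  [  0   0  -1   5 ]
R4 <- R4 - (-3)*R2:  [  0   0   3  -9 ]
R4 <- R4 - (-3)*R3:  [ 0  0  0  6 ]
Upper-triangular form:
[ 2  -4   4  -2 ]
[ 0  -2  -2   6 ]
[ 0   0  -1   5 ]
[ 0   0   0   6 ]
det(A) = (-1)^0 * (2) * (-2) * (-1) * (6) = 24  (0 row swaps -> sign +1)

det(A) = 24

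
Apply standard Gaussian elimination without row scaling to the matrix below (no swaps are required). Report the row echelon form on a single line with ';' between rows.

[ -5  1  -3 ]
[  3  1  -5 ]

Forward elimination:
R2 <- R2 - (-3/5)*R1:  [     0    8/5  -34/5 ]
Row echelon form:
[ -5    1     -3 ]
[  0  8/5  -34/5 ]

REF = [-5 1 -3; 0 8/5 -34/5]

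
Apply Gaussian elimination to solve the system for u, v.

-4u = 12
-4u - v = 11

Forward elimination on [A|b]:
R2 <- R2 - (1)*R1:  [  0  -1  -1 ]
Row echelon form:
[ -4   0  |  12 ]
[  0  -1  |  -1 ]
Back-substitution:
v = (-1) / -1 = 1
u = (12) / -4 = -3

(-3, 1)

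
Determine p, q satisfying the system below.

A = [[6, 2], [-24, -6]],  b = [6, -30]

(2, -3)

Forward elimination on [A|b]:
R2 <- R2 - (-4)*R1:  [  0   2  -6 ]
Row echelon form:
[ 6  2  |   6 ]
[ 0  2  |  -6 ]
Back-substitution:
q = (-6) / 2 = -3
p = (6 - (2)*(-3)) / 6 = 2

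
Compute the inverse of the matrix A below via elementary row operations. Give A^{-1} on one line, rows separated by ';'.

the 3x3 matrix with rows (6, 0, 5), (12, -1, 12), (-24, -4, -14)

inverse = [31/6 -5/3 5/12; -10 3 -1; -6 2 -1/2]

Gauss-Jordan on [A | I]:
R1 <- (1/6)*R1:  [   1    0  5/6  |  1/6    0    0 ]
R2 <- R2 - (12)*R1:  [  0  -1   2  |  -2   1   0 ]
R3 <- R3 - (-24)*R1:  [  0  -4   6  |   4   0   1 ]
R2 <- (1/-1)*R2:  [  0   1  -2  |   2  -1   0 ]
R3 <- R3 - (-4)*R2:  [  0   0  -2  |  12  -4   1 ]
R3 <- (1/-2)*R3:  [    0     0     1  |    -6     2  -1/2 ]
R1 <- R1 - (5/6)*R3:  [    1     0     0  |  31/6  -5/3  5/12 ]
R2 <- R2 - (-2)*R3:  [   0    1    0  |  -10    3   -1 ]
Right block of [I | A^{-1}] is the inverse:
[ 31/6  -5/3  5/12 ]
[  -10     3    -1 ]
[   -6     2  -1/2 ]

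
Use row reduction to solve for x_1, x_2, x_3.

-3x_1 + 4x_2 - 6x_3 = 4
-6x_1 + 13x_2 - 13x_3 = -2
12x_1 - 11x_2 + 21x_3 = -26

Forward elimination on [A|b]:
R2 <- R2 - (2)*R1:  [   0    5   -1  -10 ]
R3 <- R3 - (-4)*R1:  [   0    5   -3  -10 ]
R3 <- R3 - (1)*R2:  [  0   0  -2   0 ]
Row echelon form:
[ -3  4  -6  |    4 ]
[  0  5  -1  |  -10 ]
[  0  0  -2  |    0 ]
Back-substitution:
x_3 = (0) / -2 = 0
x_2 = (-10 - (-1)*(0)) / 5 = -2
x_1 = (4 - (4)*(-2) - (-6)*(0)) / -3 = -4

(-4, -2, 0)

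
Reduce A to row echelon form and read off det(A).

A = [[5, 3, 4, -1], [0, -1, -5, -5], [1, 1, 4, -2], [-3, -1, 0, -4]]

det(A) = 82

Forward elimination:
R3 <- R3 - (1/5)*R1:  [    0   2/5  16/5  -9/5 ]
R4 <- R4 - (-3/5)*R1:  [     0    4/5   12/5  -23/5 ]
R3 <- R3 - (-2/5)*R2:  [     0      0    6/5  -19/5 ]
R4 <- R4 - (-4/5)*R2:  [     0      0   -8/5  -43/5 ]
R4 <- R4 - (-4/3)*R3:  [     0      0      0  -41/3 ]
Upper-triangular form:
[ 5   3    4     -1 ]
[ 0  -1   -5     -5 ]
[ 0   0  6/5  -19/5 ]
[ 0   0    0  -41/3 ]
det(A) = (-1)^0 * (5) * (-1) * (6/5) * (-41/3) = 82  (0 row swaps -> sign +1)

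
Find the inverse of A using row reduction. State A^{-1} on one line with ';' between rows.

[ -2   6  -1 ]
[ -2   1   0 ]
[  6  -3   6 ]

Gauss-Jordan on [A | I]:
R1 <- (1/-2)*R1:  [    1    -3   1/2  |  -1/2     0     0 ]
R2 <- R2 - (-2)*R1:  [  0  -5   1  |  -1   1   0 ]
R3 <- R3 - (6)*R1:  [  0  15   3  |   3   0   1 ]
R2 <- (1/-5)*R2:  [    0     1  -1/5  |   1/5  -1/5     0 ]
R1 <- R1 - (-3)*R2:  [     1      0  -1/10  |   1/10   -3/5      0 ]
R3 <- R3 - (15)*R2:  [ 0  0  6  |  0  3  1 ]
R3 <- (1/6)*R3:  [   0    0    1  |    0  1/2  1/6 ]
R1 <- R1 - (-1/10)*R3:  [      1       0       0  |    1/10  -11/20    1/60 ]
R2 <- R2 - (-1/5)*R3:  [     0      1      0  |    1/5  -1/10   1/30 ]
Right block of [I | A^{-1}] is the inverse:
[ 1/10  -11/20  1/60 ]
[  1/5   -1/10  1/30 ]
[    0     1/2   1/6 ]

inverse = [1/10 -11/20 1/60; 1/5 -1/10 1/30; 0 1/2 1/6]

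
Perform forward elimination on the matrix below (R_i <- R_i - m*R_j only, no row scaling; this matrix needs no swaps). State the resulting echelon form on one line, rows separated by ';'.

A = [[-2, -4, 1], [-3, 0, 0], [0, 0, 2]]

REF = [-2 -4 1; 0 6 -3/2; 0 0 2]

Forward elimination:
R2 <- R2 - (3/2)*R1:  [    0     6  -3/2 ]
Row echelon form:
[ -2  -4     1 ]
[  0   6  -3/2 ]
[  0   0     2 ]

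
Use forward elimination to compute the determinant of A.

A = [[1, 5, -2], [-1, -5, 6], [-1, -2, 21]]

Forward elimination:
R2 <- R2 - (-1)*R1:  [ 0  0  4 ]
R3 <- R3 - (-1)*R1:  [  0   3  19 ]
R2 <-> R3   (pivot in column 2 was zero)
[ 1  5  -2 ]
[ 0  3  19 ]
[ 0  0   4 ]
Upper-triangular form:
[ 1  5  -2 ]
[ 0  3  19 ]
[ 0  0   4 ]
det(A) = (-1)^1 * (1) * (3) * (4) = -12  (1 row swap -> sign -1)

det(A) = -12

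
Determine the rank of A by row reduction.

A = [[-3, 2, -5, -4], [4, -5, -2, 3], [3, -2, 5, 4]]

rank(A) = 2

Row reduction:
R2 <- R2 - (-4/3)*R1:  [     0   -7/3  -26/3   -7/3 ]
R3 <- R3 - (-1)*R1:  [ 0  0  0  0 ]
Row echelon form:
[ -3     2     -5    -4 ]
[  0  -7/3  -26/3  -7/3 ]
[  0     0      0     0 ]
Nonzero rows / pivot columns: 2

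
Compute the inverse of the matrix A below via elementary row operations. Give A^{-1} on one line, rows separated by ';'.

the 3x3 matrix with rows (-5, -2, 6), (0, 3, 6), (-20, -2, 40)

Gauss-Jordan on [A | I]:
R1 <- (1/-5)*R1:  [    1   2/5  -6/5  |  -1/5     0     0 ]
R3 <- R3 - (-20)*R1:  [  0   6  16  |  -4   0   1 ]
R2 <- (1/3)*R2:  [   0    1    2  |    0  1/3    0 ]
R1 <- R1 - (2/5)*R2:  [     1      0     -2  |   -1/5  -2/15      0 ]
R3 <- R3 - (6)*R2:  [  0   0   4  |  -4  -2   1 ]
R3 <- (1/4)*R3:  [    0     0     1  |    -1  -1/2   1/4 ]
R1 <- R1 - (-2)*R3:  [      1       0       0  |   -11/5  -17/15     1/2 ]
R2 <- R2 - (2)*R3:  [    0     1     0  |     2   4/3  -1/2 ]
Right block of [I | A^{-1}] is the inverse:
[ -11/5  -17/15   1/2 ]
[     2     4/3  -1/2 ]
[    -1    -1/2   1/4 ]

inverse = [-11/5 -17/15 1/2; 2 4/3 -1/2; -1 -1/2 1/4]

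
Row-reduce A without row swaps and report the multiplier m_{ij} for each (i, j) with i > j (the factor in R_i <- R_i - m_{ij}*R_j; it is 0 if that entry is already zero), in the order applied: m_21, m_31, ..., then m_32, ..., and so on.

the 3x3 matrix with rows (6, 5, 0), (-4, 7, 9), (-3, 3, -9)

Forward elimination:
R2 <- R2 - (-2/3)*R1:  [    0  31/3     9 ]
R3 <- R3 - (-1/2)*R1:  [    0  11/2    -9 ]
R3 <- R3 - (33/62)*R2:  [       0        0  -855/62 ]
Multipliers (in order of application): m_{21} = -2/3, m_{31} = -1/2, m_{32} = 33/62

multipliers: -2/3, -1/2, 33/62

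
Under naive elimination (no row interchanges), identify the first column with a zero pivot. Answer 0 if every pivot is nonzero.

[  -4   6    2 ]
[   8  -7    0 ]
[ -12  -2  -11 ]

Naive forward elimination:
R2 <- R2 - (-2)*R1:  [ 0  5  4 ]
R3 <- R3 - (3)*R1:  [   0  -20  -17 ]
R3 <- R3 - (-4)*R2:  [  0   0  -1 ]
All pivots nonzero; naive elimination completes without hitting a zero pivot.

first zero-pivot column = 0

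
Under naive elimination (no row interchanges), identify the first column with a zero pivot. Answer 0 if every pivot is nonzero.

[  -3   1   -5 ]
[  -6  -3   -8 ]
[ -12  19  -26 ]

first zero-pivot column = 3

Naive forward elimination:
R2 <- R2 - (2)*R1:  [  0  -5   2 ]
R3 <- R3 - (4)*R1:  [  0  15  -6 ]
R3 <- R3 - (-3)*R2:  [ 0  0  0 ]
Matrix at this point:
[ -3   1  -5 ]
[  0  -5   2 ]
[  0   0   0 ]
Pivot entry (3,3) in the last row is zero and there are no rows below to swap with -> zero pivot in column 3 (A is singular).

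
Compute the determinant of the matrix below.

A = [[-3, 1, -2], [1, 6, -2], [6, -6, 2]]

det(A) = 70

Forward elimination:
R2 <- R2 - (-1/3)*R1:  [    0  19/3  -8/3 ]
R3 <- R3 - (-2)*R1:  [  0  -4  -2 ]
R3 <- R3 - (-12/19)*R2:  [      0       0  -70/19 ]
Upper-triangular form:
[ -3     1      -2 ]
[  0  19/3    -8/3 ]
[  0     0  -70/19 ]
det(A) = (-1)^0 * (-3) * (19/3) * (-70/19) = 70  (0 row swaps -> sign +1)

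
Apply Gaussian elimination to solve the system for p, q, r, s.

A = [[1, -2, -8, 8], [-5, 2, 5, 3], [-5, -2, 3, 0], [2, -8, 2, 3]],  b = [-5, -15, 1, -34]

(-3, 1, -4, -4)

Forward elimination on [A|b]:
R2 <- R2 - (-5)*R1:  [   0   -8  -35   43  -40 ]
R3 <- R3 - (-5)*R1:  [   0  -12  -37   40  -24 ]
R4 <- R4 - (2)*R1:  [   0   -4   18  -13  -24 ]
R3 <- R3 - (3/2)*R2:  [     0      0   31/2  -49/2     36 ]
R4 <- R4 - (1/2)*R2:  [     0      0   71/2  -69/2     -4 ]
R4 <- R4 - (71/31)*R3:  [        0         0         0    670/31  -2680/31 ]
Row echelon form:
[ 1  -2    -8       8  |        -5 ]
[ 0  -8   -35      43  |       -40 ]
[ 0   0  31/2   -49/2  |        36 ]
[ 0   0     0  670/31  |  -2680/31 ]
Back-substitution:
s = (-2680/31) / (670/31) = -4
r = (36 - (-49/2)*(-4)) / (31/2) = -4
q = (-40 - (-35)*(-4) - (43)*(-4)) / -8 = 1
p = (-5 - (-2)*(1) - (-8)*(-4) - (8)*(-4)) / 1 = -3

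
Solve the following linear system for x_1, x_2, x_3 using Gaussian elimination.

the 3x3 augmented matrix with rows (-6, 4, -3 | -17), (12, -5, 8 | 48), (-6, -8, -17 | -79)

Forward elimination on [A|b]:
R2 <- R2 - (-2)*R1:  [  0   3   2  14 ]
R3 <- R3 - (1)*R1:  [   0  -12  -14  -62 ]
R3 <- R3 - (-4)*R2:  [  0   0  -6  -6 ]
Row echelon form:
[ -6  4  -3  |  -17 ]
[  0  3   2  |   14 ]
[  0  0  -6  |   -6 ]
Back-substitution:
x_3 = (-6) / -6 = 1
x_2 = (14 - (2)*(1)) / 3 = 4
x_1 = (-17 - (4)*(4) - (-3)*(1)) / -6 = 5

(5, 4, 1)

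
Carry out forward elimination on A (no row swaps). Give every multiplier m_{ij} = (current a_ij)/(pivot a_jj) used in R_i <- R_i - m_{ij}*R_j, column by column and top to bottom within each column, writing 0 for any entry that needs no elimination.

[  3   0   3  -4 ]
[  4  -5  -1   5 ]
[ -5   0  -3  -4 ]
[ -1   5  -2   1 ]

Forward elimination:
R2 <- R2 - (4/3)*R1:  [    0    -5    -5  31/3 ]
R3 <- R3 - (-5/3)*R1:  [     0      0      2  -32/3 ]
R4 <- R4 - (-1/3)*R1:  [    0     5    -1  -1/3 ]
R3: entry in column 2 is already 0 -> m_{32} = 0 (no row operation needed)
R4 <- R4 - (-1)*R2:  [  0   0  -6  10 ]
R4 <- R4 - (-3)*R3:  [   0    0    0  -22 ]
Multipliers (in order of application): m_{21} = 4/3, m_{31} = -5/3, m_{41} = -1/3, m_{32} = 0, m_{42} = -1, m_{43} = -3

multipliers: 4/3, -5/3, -1/3, 0, -1, -3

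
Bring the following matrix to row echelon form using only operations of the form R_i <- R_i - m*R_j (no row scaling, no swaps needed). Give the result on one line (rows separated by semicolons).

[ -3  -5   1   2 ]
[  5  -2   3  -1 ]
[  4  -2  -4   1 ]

Forward elimination:
R2 <- R2 - (-5/3)*R1:  [     0  -31/3   14/3    7/3 ]
R3 <- R3 - (-4/3)*R1:  [     0  -26/3   -8/3   11/3 ]
R3 <- R3 - (26/31)*R2:  [       0        0  -204/31    53/31 ]
Row echelon form:
[ -3     -5        1      2 ]
[  0  -31/3     14/3    7/3 ]
[  0      0  -204/31  53/31 ]

REF = [-3 -5 1 2; 0 -31/3 14/3 7/3; 0 0 -204/31 53/31]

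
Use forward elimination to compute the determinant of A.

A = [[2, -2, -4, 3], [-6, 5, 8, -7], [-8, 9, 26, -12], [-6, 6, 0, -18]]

det(A) = 60

Forward elimination:
R2 <- R2 - (-3)*R1:  [  0  -1  -4   2 ]
R3 <- R3 - (-4)*R1:  [  0   1  10   0 ]
R4 <- R4 - (-3)*R1:  [   0    0  -12   -9 ]
R3 <- R3 - (-1)*R2:  [ 0  0  6  2 ]
R4 <- R4 - (-2)*R3:  [  0   0   0  -5 ]
Upper-triangular form:
[ 2  -2  -4   3 ]
[ 0  -1  -4   2 ]
[ 0   0   6   2 ]
[ 0   0   0  -5 ]
det(A) = (-1)^0 * (2) * (-1) * (6) * (-5) = 60  (0 row swaps -> sign +1)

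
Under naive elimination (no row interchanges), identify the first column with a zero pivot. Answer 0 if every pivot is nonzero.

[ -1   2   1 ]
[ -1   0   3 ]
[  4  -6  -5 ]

first zero-pivot column = 0

Naive forward elimination:
R2 <- R2 - (1)*R1:  [  0  -2   2 ]
R3 <- R3 - (-4)*R1:  [  0   2  -1 ]
R3 <- R3 - (-1)*R2:  [ 0  0  1 ]
All pivots nonzero; naive elimination completes without hitting a zero pivot.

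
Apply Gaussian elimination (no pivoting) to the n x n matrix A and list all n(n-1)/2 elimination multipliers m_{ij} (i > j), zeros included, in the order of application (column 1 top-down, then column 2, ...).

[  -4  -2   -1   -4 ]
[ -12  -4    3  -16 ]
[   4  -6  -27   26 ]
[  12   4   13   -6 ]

Forward elimination:
R2 <- R2 - (3)*R1:  [  0   2   6  -4 ]
R3 <- R3 - (-1)*R1:  [   0   -8  -28   22 ]
R4 <- R4 - (-3)*R1:  [   0   -2   10  -18 ]
R3 <- R3 - (-4)*R2:  [  0   0  -4   6 ]
R4 <- R4 - (-1)*R2:  [   0    0   16  -22 ]
R4 <- R4 - (-4)*R3:  [ 0  0  0  2 ]
Multipliers (in order of application): m_{21} = 3, m_{31} = -1, m_{41} = -3, m_{32} = -4, m_{42} = -1, m_{43} = -4

multipliers: 3, -1, -3, -4, -1, -4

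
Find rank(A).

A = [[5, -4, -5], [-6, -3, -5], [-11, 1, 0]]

rank(A) = 2

Row reduction:
R2 <- R2 - (-6/5)*R1:  [     0  -39/5    -11 ]
R3 <- R3 - (-11/5)*R1:  [     0  -39/5    -11 ]
R3 <- R3 - (1)*R2:  [ 0  0  0 ]
Row echelon form:
[ 5     -4   -5 ]
[ 0  -39/5  -11 ]
[ 0      0    0 ]
Nonzero rows / pivot columns: 2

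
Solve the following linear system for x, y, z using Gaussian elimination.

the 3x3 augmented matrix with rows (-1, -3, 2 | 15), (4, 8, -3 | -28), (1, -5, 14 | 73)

(2, -3, 4)

Forward elimination on [A|b]:
R2 <- R2 - (-4)*R1:  [  0  -4   5  32 ]
R3 <- R3 - (-1)*R1:  [  0  -8  16  88 ]
R3 <- R3 - (2)*R2:  [  0   0   6  24 ]
Row echelon form:
[ -1  -3  2  |  15 ]
[  0  -4  5  |  32 ]
[  0   0  6  |  24 ]
Back-substitution:
z = (24) / 6 = 4
y = (32 - (5)*(4)) / -4 = -3
x = (15 - (-3)*(-3) - (2)*(4)) / -1 = 2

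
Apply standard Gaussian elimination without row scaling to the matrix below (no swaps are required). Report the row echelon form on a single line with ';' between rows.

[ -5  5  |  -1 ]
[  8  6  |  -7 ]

REF = [-5 5 -1; 0 14 -43/5]

Forward elimination:
R2 <- R2 - (-8/5)*R1:  [     0     14  -43/5 ]
Row echelon form:
[ -5   5  |     -1 ]
[  0  14  |  -43/5 ]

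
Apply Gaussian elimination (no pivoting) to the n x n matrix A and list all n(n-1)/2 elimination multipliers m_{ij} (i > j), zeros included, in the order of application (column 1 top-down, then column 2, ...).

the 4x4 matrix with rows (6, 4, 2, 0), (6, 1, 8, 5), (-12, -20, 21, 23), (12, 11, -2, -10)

multipliers: 1, -2, 2, 4, -1, 0

Forward elimination:
R2 <- R2 - (1)*R1:  [  0  -3   6   5 ]
R3 <- R3 - (-2)*R1:  [   0  -12   25   23 ]
R4 <- R4 - (2)*R1:  [   0    3   -6  -10 ]
R3 <- R3 - (4)*R2:  [ 0  0  1  3 ]
R4 <- R4 - (-1)*R2:  [  0   0   0  -5 ]
R4: entry in column 3 is already 0 -> m_{43} = 0 (no row operation needed)
Multipliers (in order of application): m_{21} = 1, m_{31} = -2, m_{41} = 2, m_{32} = 4, m_{42} = -1, m_{43} = 0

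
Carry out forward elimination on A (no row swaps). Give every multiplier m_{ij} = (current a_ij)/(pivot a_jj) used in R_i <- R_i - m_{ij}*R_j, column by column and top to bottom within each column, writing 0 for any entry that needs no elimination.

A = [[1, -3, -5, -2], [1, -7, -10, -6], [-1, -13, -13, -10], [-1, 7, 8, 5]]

multipliers: 1, -1, -1, 4, -1, -1

Forward elimination:
R2 <- R2 - (1)*R1:  [  0  -4  -5  -4 ]
R3 <- R3 - (-1)*R1:  [   0  -16  -18  -12 ]
R4 <- R4 - (-1)*R1:  [ 0  4  3  3 ]
R3 <- R3 - (4)*R2:  [ 0  0  2  4 ]
R4 <- R4 - (-1)*R2:  [  0   0  -2  -1 ]
R4 <- R4 - (-1)*R3:  [ 0  0  0  3 ]
Multipliers (in order of application): m_{21} = 1, m_{31} = -1, m_{41} = -1, m_{32} = 4, m_{42} = -1, m_{43} = -1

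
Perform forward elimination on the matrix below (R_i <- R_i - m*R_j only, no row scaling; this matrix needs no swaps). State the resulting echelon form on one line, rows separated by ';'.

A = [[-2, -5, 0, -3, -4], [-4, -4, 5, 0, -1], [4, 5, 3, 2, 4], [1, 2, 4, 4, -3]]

Forward elimination:
R2 <- R2 - (2)*R1:  [ 0  6  5  6  7 ]
R3 <- R3 - (-2)*R1:  [  0  -5   3  -4  -4 ]
R4 <- R4 - (-1/2)*R1:  [    0  -1/2     4   5/2    -5 ]
R3 <- R3 - (-5/6)*R2:  [    0     0  43/6     1  11/6 ]
R4 <- R4 - (-1/12)*R2:  [      0       0   53/12       3  -53/12 ]
R4 <- R4 - (53/86)*R3:  [       0        0        0   205/86  -477/86 ]
Row echelon form:
[ -2  -5     0      -3       -4 ]
[  0   6     5       6        7 ]
[  0   0  43/6       1     11/6 ]
[  0   0     0  205/86  -477/86 ]

REF = [-2 -5 0 -3 -4; 0 6 5 6 7; 0 0 43/6 1 11/6; 0 0 0 205/86 -477/86]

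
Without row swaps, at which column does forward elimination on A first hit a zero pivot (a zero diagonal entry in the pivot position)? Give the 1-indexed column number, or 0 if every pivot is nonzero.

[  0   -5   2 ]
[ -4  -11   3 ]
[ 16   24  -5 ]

Naive forward elimination:
Pivot entry (1,1) is zero but row 2 has -4 in column 1 -> naive elimination stops; a row interchange (e.g. R1 <-> R2) would be required here.

first zero-pivot column = 1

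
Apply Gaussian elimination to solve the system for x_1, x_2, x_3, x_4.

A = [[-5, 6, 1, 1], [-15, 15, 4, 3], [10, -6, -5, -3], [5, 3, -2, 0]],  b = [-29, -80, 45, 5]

Forward elimination on [A|b]:
R2 <- R2 - (3)*R1:  [  0  -3   1   0   7 ]
R3 <- R3 - (-2)*R1:  [   0    6   -3   -1  -13 ]
R4 <- R4 - (-1)*R1:  [   0    9   -1    1  -24 ]
R3 <- R3 - (-2)*R2:  [  0   0  -1  -1   1 ]
R4 <- R4 - (-3)*R2:  [  0   0   2   1  -3 ]
R4 <- R4 - (-2)*R3:  [  0   0   0  -1  -1 ]
Row echelon form:
[ -5   6   1   1  |  -29 ]
[  0  -3   1   0  |    7 ]
[  0   0  -1  -1  |    1 ]
[  0   0   0  -1  |   -1 ]
Back-substitution:
x_4 = (-1) / -1 = 1
x_3 = (1 - (-1)*(1)) / -1 = -2
x_2 = (7 - (1)*(-2)) / -3 = -3
x_1 = (-29 - (6)*(-3) - (1)*(-2) - (1)*(1)) / -5 = 2

(2, -3, -2, 1)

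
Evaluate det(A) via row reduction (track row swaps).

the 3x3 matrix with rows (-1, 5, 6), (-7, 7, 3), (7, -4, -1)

Forward elimination:
R2 <- R2 - (7)*R1:  [   0  -28  -39 ]
R3 <- R3 - (-7)*R1:  [  0  31  41 ]
R3 <- R3 - (-31/28)*R2:  [      0       0  -61/28 ]
Upper-triangular form:
[ -1    5       6 ]
[  0  -28     -39 ]
[  0    0  -61/28 ]
det(A) = (-1)^0 * (-1) * (-28) * (-61/28) = -61  (0 row swaps -> sign +1)

det(A) = -61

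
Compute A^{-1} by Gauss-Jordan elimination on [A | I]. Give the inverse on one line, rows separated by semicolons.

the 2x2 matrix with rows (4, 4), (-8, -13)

Gauss-Jordan on [A | I]:
R1 <- (1/4)*R1:  [   1    1  |  1/4    0 ]
R2 <- R2 - (-8)*R1:  [  0  -5  |   2   1 ]
R2 <- (1/-5)*R2:  [    0     1  |  -2/5  -1/5 ]
R1 <- R1 - (1)*R2:  [     1      0  |  13/20    1/5 ]
Right block of [I | A^{-1}] is the inverse:
[ 13/20   1/5 ]
[  -2/5  -1/5 ]

inverse = [13/20 1/5; -2/5 -1/5]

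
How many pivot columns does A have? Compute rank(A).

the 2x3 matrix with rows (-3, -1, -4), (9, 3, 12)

rank(A) = 1

Row reduction:
R2 <- R2 - (-3)*R1:  [ 0  0  0 ]
Row echelon form:
[ -3  -1  -4 ]
[  0   0   0 ]
Nonzero rows / pivot columns: 1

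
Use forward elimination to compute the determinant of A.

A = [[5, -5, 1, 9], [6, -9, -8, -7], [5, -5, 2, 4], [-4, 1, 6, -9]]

Forward elimination:
R2 <- R2 - (6/5)*R1:  [     0     -3  -46/5  -89/5 ]
R3 <- R3 - (1)*R1:  [  0   0   1  -5 ]
R4 <- R4 - (-4/5)*R1:  [    0    -3  34/5  -9/5 ]
R4 <- R4 - (1)*R2:  [  0   0  16  16 ]
R4 <- R4 - (16)*R3:  [  0   0   0  96 ]
Upper-triangular form:
[ 5  -5      1      9 ]
[ 0  -3  -46/5  -89/5 ]
[ 0   0      1     -5 ]
[ 0   0      0     96 ]
det(A) = (-1)^0 * (5) * (-3) * (1) * (96) = -1440  (0 row swaps -> sign +1)

det(A) = -1440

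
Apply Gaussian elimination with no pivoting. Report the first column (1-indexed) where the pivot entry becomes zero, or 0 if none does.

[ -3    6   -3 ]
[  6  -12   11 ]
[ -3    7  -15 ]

Naive forward elimination:
R2 <- R2 - (-2)*R1:  [ 0  0  5 ]
R3 <- R3 - (1)*R1:  [   0    1  -12 ]
Matrix at this point:
[ -3  6   -3 ]
[  0  0    5 ]
[  0  1  -12 ]
Pivot entry (2,2) is zero but row 3 has 1 in column 2 -> naive elimination stops; a row interchange (e.g. R2 <-> R3) would be required here.

first zero-pivot column = 2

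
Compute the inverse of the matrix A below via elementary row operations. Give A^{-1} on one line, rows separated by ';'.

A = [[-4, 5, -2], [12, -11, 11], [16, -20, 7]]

Gauss-Jordan on [A | I]:
R1 <- (1/-4)*R1:  [    1  -5/4   1/2  |  -1/4     0     0 ]
R2 <- R2 - (12)*R1:  [ 0  4  5  |  3  1  0 ]
R3 <- R3 - (16)*R1:  [  0   0  -1  |   4   0   1 ]
R2 <- (1/4)*R2:  [   0    1  5/4  |  3/4  1/4    0 ]
R1 <- R1 - (-5/4)*R2:  [     1      0  33/16  |  11/16   5/16      0 ]
R3 <- (1/-1)*R3:  [  0   0   1  |  -4   0  -1 ]
R1 <- R1 - (33/16)*R3:  [      1       0       0  |  143/16    5/16   33/16 ]
R2 <- R2 - (5/4)*R3:  [    0     1     0  |  23/4   1/4   5/4 ]
Right block of [I | A^{-1}] is the inverse:
[ 143/16  5/16  33/16 ]
[   23/4   1/4    5/4 ]
[     -4     0     -1 ]

inverse = [143/16 5/16 33/16; 23/4 1/4 5/4; -4 0 -1]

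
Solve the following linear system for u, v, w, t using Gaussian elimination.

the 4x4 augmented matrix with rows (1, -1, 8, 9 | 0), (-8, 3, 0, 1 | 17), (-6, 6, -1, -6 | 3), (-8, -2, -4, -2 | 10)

Forward elimination on [A|b]:
R2 <- R2 - (-8)*R1:  [  0  -5  64  73  17 ]
R3 <- R3 - (-6)*R1:  [  0   0  47  48   3 ]
R4 <- R4 - (-8)*R1:  [   0  -10   60   70   10 ]
R4 <- R4 - (2)*R2:  [   0    0  -68  -76  -24 ]
R4 <- R4 - (-68/47)*R3:  [       0        0        0  -308/47  -924/47 ]
Row echelon form:
[ 1  -1   8        9  |        0 ]
[ 0  -5  64       73  |       17 ]
[ 0   0  47       48  |        3 ]
[ 0   0   0  -308/47  |  -924/47 ]
Back-substitution:
t = (-924/47) / (-308/47) = 3
w = (3 - (48)*(3)) / 47 = -3
v = (17 - (64)*(-3) - (73)*(3)) / -5 = 2
u = (0 - (-1)*(2) - (8)*(-3) - (9)*(3)) / 1 = -1

(-1, 2, -3, 3)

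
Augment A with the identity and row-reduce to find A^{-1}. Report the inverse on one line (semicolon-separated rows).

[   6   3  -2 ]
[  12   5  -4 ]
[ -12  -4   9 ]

Gauss-Jordan on [A | I]:
R1 <- (1/6)*R1:  [    1   1/2  -1/3  |   1/6     0     0 ]
R2 <- R2 - (12)*R1:  [  0  -1   0  |  -2   1   0 ]
R3 <- R3 - (-12)*R1:  [ 0  2  5  |  2  0  1 ]
R2 <- (1/-1)*R2:  [  0   1   0  |   2  -1   0 ]
R1 <- R1 - (1/2)*R2:  [    1     0  -1/3  |  -5/6   1/2     0 ]
R3 <- R3 - (2)*R2:  [  0   0   5  |  -2   2   1 ]
R3 <- (1/5)*R3:  [    0     0     1  |  -2/5   2/5   1/5 ]
R1 <- R1 - (-1/3)*R3:  [      1       0       0  |  -29/30   19/30    1/15 ]
Right block of [I | A^{-1}] is the inverse:
[ -29/30  19/30  1/15 ]
[      2     -1     0 ]
[   -2/5    2/5   1/5 ]

inverse = [-29/30 19/30 1/15; 2 -1 0; -2/5 2/5 1/5]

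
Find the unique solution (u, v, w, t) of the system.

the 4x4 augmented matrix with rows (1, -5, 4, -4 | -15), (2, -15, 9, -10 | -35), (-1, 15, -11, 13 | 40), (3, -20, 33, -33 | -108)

Forward elimination on [A|b]:
R2 <- R2 - (2)*R1:  [  0  -5   1  -2  -5 ]
R3 <- R3 - (-1)*R1:  [  0  10  -7   9  25 ]
R4 <- R4 - (3)*R1:  [   0   -5   21  -21  -63 ]
R3 <- R3 - (-2)*R2:  [  0   0  -5   5  15 ]
R4 <- R4 - (1)*R2:  [   0    0   20  -19  -58 ]
R4 <- R4 - (-4)*R3:  [ 0  0  0  1  2 ]
Row echelon form:
[ 1  -5   4  -4  |  -15 ]
[ 0  -5   1  -2  |   -5 ]
[ 0   0  -5   5  |   15 ]
[ 0   0   0   1  |    2 ]
Back-substitution:
t = (2) / 1 = 2
w = (15 - (5)*(2)) / -5 = -1
v = (-5 - (1)*(-1) - (-2)*(2)) / -5 = 0
u = (-15 - (-5)*(0) - (4)*(-1) - (-4)*(2)) / 1 = -3

(-3, 0, -1, 2)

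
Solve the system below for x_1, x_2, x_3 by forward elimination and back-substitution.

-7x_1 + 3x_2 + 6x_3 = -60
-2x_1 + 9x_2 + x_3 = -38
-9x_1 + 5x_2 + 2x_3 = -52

Forward elimination on [A|b]:
R2 <- R2 - (2/7)*R1:  [      0    57/7    -5/7  -146/7 ]
R3 <- R3 - (9/7)*R1:  [     0    8/7  -40/7  176/7 ]
R3 <- R3 - (8/57)*R2:  [       0        0  -320/57  1600/57 ]
Row echelon form:
[ -7     3        6  |      -60 ]
[  0  57/7     -5/7  |   -146/7 ]
[  0     0  -320/57  |  1600/57 ]
Back-substitution:
x_3 = (1600/57) / (-320/57) = -5
x_2 = (-146/7 - (-5/7)*(-5)) / (57/7) = -3
x_1 = (-60 - (3)*(-3) - (6)*(-5)) / -7 = 3

(3, -3, -5)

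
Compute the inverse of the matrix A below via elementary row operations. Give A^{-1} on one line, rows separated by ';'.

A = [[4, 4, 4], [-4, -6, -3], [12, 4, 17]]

Gauss-Jordan on [A | I]:
R1 <- (1/4)*R1:  [   1    1    1  |  1/4    0    0 ]
R2 <- R2 - (-4)*R1:  [  0  -2   1  |   1   1   0 ]
R3 <- R3 - (12)*R1:  [  0  -8   5  |  -3   0   1 ]
R2 <- (1/-2)*R2:  [    0     1  -1/2  |  -1/2  -1/2     0 ]
R1 <- R1 - (1)*R2:  [   1    0  3/2  |  3/4  1/2    0 ]
R3 <- R3 - (-8)*R2:  [  0   0   1  |  -7  -4   1 ]
R1 <- R1 - (3/2)*R3:  [    1     0     0  |  45/4  13/2  -3/2 ]
R2 <- R2 - (-1/2)*R3:  [    0     1     0  |    -4  -5/2   1/2 ]
Right block of [I | A^{-1}] is the inverse:
[ 45/4  13/2  -3/2 ]
[   -4  -5/2   1/2 ]
[   -7    -4     1 ]

inverse = [45/4 13/2 -3/2; -4 -5/2 1/2; -7 -4 1]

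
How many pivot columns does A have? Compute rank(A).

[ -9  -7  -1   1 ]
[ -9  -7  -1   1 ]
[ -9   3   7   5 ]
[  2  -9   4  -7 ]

rank(A) = 3

Row reduction:
R2 <- R2 - (1)*R1:  [ 0  0  0  0 ]
R3 <- R3 - (1)*R1:  [  0  10   8   4 ]
R4 <- R4 - (-2/9)*R1:  [     0  -95/9   34/9  -61/9 ]
R2 <-> R3   (pivot in column 2 was zero)
[ -9     -7    -1      1 ]
[  0     10     8      4 ]
[  0      0     0      0 ]
[  0  -95/9  34/9  -61/9 ]
R4 <- R4 - (-19/18)*R2:  [     0      0  110/9  -23/9 ]
R3 <-> R4   (pivot in column 3 was zero)
[ -9  -7     -1      1 ]
[  0  10      8      4 ]
[  0   0  110/9  -23/9 ]
[  0   0      0      0 ]
Row echelon form:
[ -9  -7     -1      1 ]
[  0  10      8      4 ]
[  0   0  110/9  -23/9 ]
[  0   0      0      0 ]
Nonzero rows / pivot columns: 3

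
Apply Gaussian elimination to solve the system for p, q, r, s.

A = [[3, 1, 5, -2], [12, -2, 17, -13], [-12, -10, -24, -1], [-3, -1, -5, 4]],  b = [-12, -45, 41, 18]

Forward elimination on [A|b]:
R2 <- R2 - (4)*R1:  [  0  -6  -3  -5   3 ]
R3 <- R3 - (-4)*R1:  [  0  -6  -4  -9  -7 ]
R4 <- R4 - (-1)*R1:  [ 0  0  0  2  6 ]
R3 <- R3 - (1)*R2:  [   0    0   -1   -4  -10 ]
Row echelon form:
[ 3   1   5  -2  |  -12 ]
[ 0  -6  -3  -5  |    3 ]
[ 0   0  -1  -4  |  -10 ]
[ 0   0   0   2  |    6 ]
Back-substitution:
s = (6) / 2 = 3
r = (-10 - (-4)*(3)) / -1 = -2
q = (3 - (-3)*(-2) - (-5)*(3)) / -6 = -2
p = (-12 - (1)*(-2) - (5)*(-2) - (-2)*(3)) / 3 = 2

(2, -2, -2, 3)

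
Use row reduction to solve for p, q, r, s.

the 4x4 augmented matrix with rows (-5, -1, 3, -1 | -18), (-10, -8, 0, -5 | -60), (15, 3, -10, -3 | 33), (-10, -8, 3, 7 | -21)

(0, 5, -3, 4)

Forward elimination on [A|b]:
R2 <- R2 - (2)*R1:  [   0   -6   -6   -3  -24 ]
R3 <- R3 - (-3)*R1:  [   0    0   -1   -6  -21 ]
R4 <- R4 - (2)*R1:  [  0  -6  -3   9  15 ]
R4 <- R4 - (1)*R2:  [  0   0   3  12  39 ]
R4 <- R4 - (-3)*R3:  [   0    0    0   -6  -24 ]
Row echelon form:
[ -5  -1   3  -1  |  -18 ]
[  0  -6  -6  -3  |  -24 ]
[  0   0  -1  -6  |  -21 ]
[  0   0   0  -6  |  -24 ]
Back-substitution:
s = (-24) / -6 = 4
r = (-21 - (-6)*(4)) / -1 = -3
q = (-24 - (-6)*(-3) - (-3)*(4)) / -6 = 5
p = (-18 - (-1)*(5) - (3)*(-3) - (-1)*(4)) / -5 = 0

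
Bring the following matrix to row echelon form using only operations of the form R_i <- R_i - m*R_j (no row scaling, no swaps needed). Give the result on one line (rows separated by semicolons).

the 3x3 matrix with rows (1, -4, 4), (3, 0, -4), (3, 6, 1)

Forward elimination:
R2 <- R2 - (3)*R1:  [   0   12  -16 ]
R3 <- R3 - (3)*R1:  [   0   18  -11 ]
R3 <- R3 - (3/2)*R2:  [  0   0  13 ]
Row echelon form:
[ 1  -4    4 ]
[ 0  12  -16 ]
[ 0   0   13 ]

REF = [1 -4 4; 0 12 -16; 0 0 13]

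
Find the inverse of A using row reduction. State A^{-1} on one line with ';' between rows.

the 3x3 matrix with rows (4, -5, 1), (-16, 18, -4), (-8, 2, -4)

Gauss-Jordan on [A | I]:
R1 <- (1/4)*R1:  [    1  -5/4   1/4  |   1/4     0     0 ]
R2 <- R2 - (-16)*R1:  [  0  -2   0  |   4   1   0 ]
R3 <- R3 - (-8)*R1:  [  0  -8  -2  |   2   0   1 ]
R2 <- (1/-2)*R2:  [    0     1     0  |    -2  -1/2     0 ]
R1 <- R1 - (-5/4)*R2:  [    1     0   1/4  |  -9/4  -5/8     0 ]
R3 <- R3 - (-8)*R2:  [   0    0   -2  |  -14   -4    1 ]
R3 <- (1/-2)*R3:  [    0     0     1  |     7     2  -1/2 ]
R1 <- R1 - (1/4)*R3:  [    1     0     0  |    -4  -9/8   1/8 ]
Right block of [I | A^{-1}] is the inverse:
[ -4  -9/8   1/8 ]
[ -2  -1/2     0 ]
[  7     2  -1/2 ]

inverse = [-4 -9/8 1/8; -2 -1/2 0; 7 2 -1/2]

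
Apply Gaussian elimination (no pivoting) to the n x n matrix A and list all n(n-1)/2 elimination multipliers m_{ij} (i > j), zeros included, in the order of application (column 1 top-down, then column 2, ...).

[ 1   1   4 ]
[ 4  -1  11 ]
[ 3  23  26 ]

multipliers: 4, 3, -4

Forward elimination:
R2 <- R2 - (4)*R1:  [  0  -5  -5 ]
R3 <- R3 - (3)*R1:  [  0  20  14 ]
R3 <- R3 - (-4)*R2:  [  0   0  -6 ]
Multipliers (in order of application): m_{21} = 4, m_{31} = 3, m_{32} = -4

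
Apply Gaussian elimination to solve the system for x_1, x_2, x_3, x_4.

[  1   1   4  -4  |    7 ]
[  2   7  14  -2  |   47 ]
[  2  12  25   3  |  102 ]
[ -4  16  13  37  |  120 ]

(2, -3, 5, 3)

Forward elimination on [A|b]:
R2 <- R2 - (2)*R1:  [  0   5   6   6  33 ]
R3 <- R3 - (2)*R1:  [  0  10  17  11  88 ]
R4 <- R4 - (-4)*R1:  [   0   20   29   21  148 ]
R3 <- R3 - (2)*R2:  [  0   0   5  -1  22 ]
R4 <- R4 - (4)*R2:  [  0   0   5  -3  16 ]
R4 <- R4 - (1)*R3:  [  0   0   0  -2  -6 ]
Row echelon form:
[ 1  1  4  -4  |   7 ]
[ 0  5  6   6  |  33 ]
[ 0  0  5  -1  |  22 ]
[ 0  0  0  -2  |  -6 ]
Back-substitution:
x_4 = (-6) / -2 = 3
x_3 = (22 - (-1)*(3)) / 5 = 5
x_2 = (33 - (6)*(5) - (6)*(3)) / 5 = -3
x_1 = (7 - (1)*(-3) - (4)*(5) - (-4)*(3)) / 1 = 2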